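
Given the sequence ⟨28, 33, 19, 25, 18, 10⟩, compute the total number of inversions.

For each element, count later entries that are smaller:
28 → 19, 25, 18, 10 → 4
33 → 19, 25, 18, 10 → 4
19 → 18, 10 → 2
25 → 18, 10 → 2
18 → 10 → 1
10 → none → 0
Sum: 4 + 4 + 2 + 2 + 1 + 0 = 13

13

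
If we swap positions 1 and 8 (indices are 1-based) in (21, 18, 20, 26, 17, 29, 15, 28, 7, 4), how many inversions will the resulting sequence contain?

Inversions: 33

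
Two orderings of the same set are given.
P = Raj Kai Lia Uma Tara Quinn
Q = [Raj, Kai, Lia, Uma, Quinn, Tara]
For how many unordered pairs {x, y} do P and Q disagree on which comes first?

Disagreeing pairs: 1

Assign each item its position (1..6) in the first ordering, then rewrite the second ordering as that position sequence:
positions: Raj→1, Kai→2, Lia→3, Uma→4, Tara→5, Quinn→6
second ordering as positions: [1, 2, 3, 4, 6, 5]
Discordant pairs = inversions in this position sequence.
1: 0
2: 0
3: 0
4: 0
6: 5 → 1
5: 0
Total: 0 + 0 + 0 + 0 + 1 + 0 = 1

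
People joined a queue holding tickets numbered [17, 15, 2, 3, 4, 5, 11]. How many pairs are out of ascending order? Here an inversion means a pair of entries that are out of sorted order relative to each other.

Inversion pairs (indices are 0-based):
(0,1): 17 > 15
(0,2): 17 > 2
(0,3): 17 > 3
(0,4): 17 > 4
(0,5): 17 > 5
(0,6): 17 > 11
(1,2): 15 > 2
(1,3): 15 > 3
(1,4): 15 > 4
(1,5): 15 > 5
(1,6): 15 > 11
That's 11 pairs.

Out-of-order pairs: 11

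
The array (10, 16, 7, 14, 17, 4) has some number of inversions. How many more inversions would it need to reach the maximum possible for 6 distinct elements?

7 inversions short

Maximum inversions for 6 distinct elements is C(6, 2) = 6·5/2 = 15.
Current inversions — for each element, count later smaller elements:
10: 2
16: 3
7: 1
14: 1
17: 1
4: 0
Current total: 2 + 3 + 1 + 1 + 1 + 0 = 8
Shortfall: 15 − 8 = 7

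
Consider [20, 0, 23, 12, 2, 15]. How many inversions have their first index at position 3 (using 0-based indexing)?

1

The element at index 3 is 12.
Elements after it: 2, 15
Those smaller than 12: 2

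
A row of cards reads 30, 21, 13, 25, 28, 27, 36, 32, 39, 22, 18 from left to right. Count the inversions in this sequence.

24 inversions

Element-by-element contributions:
30 → 21, 13, 25, 28, 27, 22, 18 → 7
21 → 13, 18 → 2
13 → none → 0
25 → 22, 18 → 2
28 → 27, 22, 18 → 3
27 → 22, 18 → 2
36 → 32, 22, 18 → 3
32 → 22, 18 → 2
39 → 22, 18 → 2
22 → 18 → 1
18 → none → 0
Sum: 7 + 2 + 0 + 2 + 3 + 2 + 3 + 2 + 2 + 1 + 0 = 24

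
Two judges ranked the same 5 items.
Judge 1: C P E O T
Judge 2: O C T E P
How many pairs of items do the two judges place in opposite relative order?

Assign each item its position (1..5) in the first ordering, then rewrite the second ordering as that position sequence:
positions: C→1, P→2, E→3, O→4, T→5
second ordering as positions: [4, 1, 5, 3, 2]
Discordant pairs = inversions in this position sequence.
4: 1, 3, 2 → 3
1: 0
5: 3, 2 → 2
3: 2 → 1
2: 0
Total: 3 + 0 + 2 + 1 + 0 = 6

There are 6 discordant pairs.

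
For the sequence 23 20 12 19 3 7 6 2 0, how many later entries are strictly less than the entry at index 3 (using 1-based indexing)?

5 such elements

The element at index 3 is 12.
Elements after it: 19, 3, 7, 6, 2, 0
Those smaller than 12: 3, 7, 6, 2, 0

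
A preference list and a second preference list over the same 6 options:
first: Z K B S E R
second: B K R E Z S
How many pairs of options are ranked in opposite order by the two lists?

8

Assign each item its position (1..6) in the first ordering, then rewrite the second ordering as that position sequence:
positions: Z→1, K→2, B→3, S→4, E→5, R→6
second ordering as positions: [3, 2, 6, 5, 1, 4]
Discordant pairs = inversions in this position sequence.
3: 2, 1 → 2
2: 1 → 1
6: 5, 1, 4 → 3
5: 1, 4 → 2
1: 0
4: 0
Total: 2 + 1 + 3 + 2 + 0 + 0 = 8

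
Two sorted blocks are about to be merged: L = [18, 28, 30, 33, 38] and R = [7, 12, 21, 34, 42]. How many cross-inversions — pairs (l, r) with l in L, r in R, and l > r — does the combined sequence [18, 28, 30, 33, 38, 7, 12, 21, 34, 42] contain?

15 split inversions

Take each right-half value and tally the left-half values above it:
r = 7: 18, 28, 30, 33, 38 → 5
r = 12: 18, 28, 30, 33, 38 → 5
r = 21: 28, 30, 33, 38 → 4
r = 34: 38 → 1
r = 42: none → 0
Cross-inversions: 5 + 5 + 4 + 1 + 0 = 15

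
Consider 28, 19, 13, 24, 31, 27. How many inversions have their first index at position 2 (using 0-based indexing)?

The element at index 2 is 13.
Elements after it: 24, 31, 27
None of them are smaller than 13.

0 such elements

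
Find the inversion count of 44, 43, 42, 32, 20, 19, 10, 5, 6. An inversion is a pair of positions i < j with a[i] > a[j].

For each element, count later entries that are smaller:
44: 8
43: 7
42: 6
32: 5
20: 4
19: 3
10: 2
5: 0
6: 0
Sum: 8 + 7 + 6 + 5 + 4 + 3 + 2 + 0 + 0 = 35

35 out-of-order pairs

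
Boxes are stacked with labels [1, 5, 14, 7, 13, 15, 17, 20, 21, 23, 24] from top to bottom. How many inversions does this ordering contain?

Sweep left to right; for each value list the smaller values that follow it:
1: 0
5: 0
14: 2
7: 0
13: 0
15: 0
17: 0
20: 0
21: 0
23: 0
24: 0
Sum: 0 + 0 + 2 + 0 + 0 + 0 + 0 + 0 + 0 + 0 + 0 = 2

2 inversions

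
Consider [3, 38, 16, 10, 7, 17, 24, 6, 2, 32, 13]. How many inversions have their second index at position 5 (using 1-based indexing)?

3 such elements

The element at index 5 is 7.
Elements before it: 3, 38, 16, 10
Those larger than 7: 38, 16, 10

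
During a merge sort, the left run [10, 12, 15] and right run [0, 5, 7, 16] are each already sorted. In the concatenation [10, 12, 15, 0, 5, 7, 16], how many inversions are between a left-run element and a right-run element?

Count, for every r in R, how many entries of L exceed r:
r = 0: 10, 12, 15 → 3
r = 5: 10, 12, 15 → 3
r = 7: 10, 12, 15 → 3
r = 16: none → 0
Cross-inversions: 3 + 3 + 3 + 0 = 9

9 cross-inversions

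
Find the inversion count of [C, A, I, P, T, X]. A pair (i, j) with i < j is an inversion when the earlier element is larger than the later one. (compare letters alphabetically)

1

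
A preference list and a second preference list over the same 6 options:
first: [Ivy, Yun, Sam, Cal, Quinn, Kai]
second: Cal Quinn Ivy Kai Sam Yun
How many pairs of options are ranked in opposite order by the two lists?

Assign each item its position (1..6) in the first ordering, then rewrite the second ordering as that position sequence:
positions: Ivy→1, Yun→2, Sam→3, Cal→4, Quinn→5, Kai→6
second ordering as positions: [4, 5, 1, 6, 3, 2]
Discordant pairs = inversions in this position sequence.
4: 1, 3, 2 → 3
5: 1, 3, 2 → 3
1: 0
6: 3, 2 → 2
3: 2 → 1
2: 0
Total: 3 + 3 + 0 + 2 + 1 + 0 = 9

9 pairs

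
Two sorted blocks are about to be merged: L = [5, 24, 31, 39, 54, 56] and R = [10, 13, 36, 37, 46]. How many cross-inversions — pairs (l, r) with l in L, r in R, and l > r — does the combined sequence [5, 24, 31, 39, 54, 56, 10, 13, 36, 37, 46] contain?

Take each right-half value and tally the left-half values above it:
r = 10: 24, 31, 39, 54, 56 → 5
r = 13: 24, 31, 39, 54, 56 → 5
r = 36: 39, 54, 56 → 3
r = 37: 39, 54, 56 → 3
r = 46: 54, 56 → 2
Cross-inversions: 5 + 5 + 3 + 3 + 2 = 18

18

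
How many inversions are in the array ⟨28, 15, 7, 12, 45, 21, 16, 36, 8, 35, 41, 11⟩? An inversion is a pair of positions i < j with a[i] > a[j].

30 inversions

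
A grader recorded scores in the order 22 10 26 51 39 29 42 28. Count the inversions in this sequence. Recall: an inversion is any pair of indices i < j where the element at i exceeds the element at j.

9 inversions

Sweep left to right; for each value list the smaller values that follow it:
22 → 10 → 1
10 → none → 0
26 → none → 0
51 → 39, 29, 42, 28 → 4
39 → 29, 28 → 2
29 → 28 → 1
42 → 28 → 1
28 → none → 0
Sum: 1 + 0 + 0 + 4 + 2 + 1 + 1 + 0 = 9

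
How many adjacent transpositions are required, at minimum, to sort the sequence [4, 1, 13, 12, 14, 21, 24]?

2 adjacent swaps

Each adjacent swap fixes exactly one inversion, so the minimum swap count equals the number of inversions.
Count inversions — for each element, later elements that are smaller:
4: 1 → 1
1: none → 0
13: 12 → 1
12: none → 0
14: none → 0
21: none → 0
24: none → 0
Total inversions: 1 + 0 + 1 + 0 + 0 + 0 + 0 = 2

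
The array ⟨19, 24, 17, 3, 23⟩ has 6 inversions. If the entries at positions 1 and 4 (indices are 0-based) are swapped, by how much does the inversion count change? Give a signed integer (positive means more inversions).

-1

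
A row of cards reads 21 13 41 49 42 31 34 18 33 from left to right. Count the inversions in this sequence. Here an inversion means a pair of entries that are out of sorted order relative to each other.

Sweep left to right; for each value list the smaller values that follow it:
21: 2
13: 0
41: 4
49: 5
42: 4
31: 1
34: 2
18: 0
33: 0
Sum: 2 + 0 + 4 + 5 + 4 + 1 + 2 + 0 + 0 = 18

18 inversions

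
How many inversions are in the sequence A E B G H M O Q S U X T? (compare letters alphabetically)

Sweep left to right; for each value list the smaller values that follow it:
A → none → 0
E → B → 1
B → none → 0
G → none → 0
H → none → 0
M → none → 0
O → none → 0
Q → none → 0
S → none → 0
U → T → 1
X → T → 1
T → none → 0
Sum: 0 + 1 + 0 + 0 + 0 + 0 + 0 + 0 + 0 + 1 + 1 + 0 = 3

Out-of-order pairs: 3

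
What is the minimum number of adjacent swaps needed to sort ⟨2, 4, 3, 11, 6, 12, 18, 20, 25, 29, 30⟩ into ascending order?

Each adjacent swap fixes exactly one inversion, so the minimum swap count equals the number of inversions.
Count inversions — for each element, later elements that are smaller:
2: none → 0
4: 3 → 1
3: none → 0
11: 6 → 1
6: none → 0
12: none → 0
18: none → 0
20: none → 0
25: none → 0
29: none → 0
30: none → 0
Total inversions: 0 + 1 + 0 + 1 + 0 + 0 + 0 + 0 + 0 + 0 + 0 = 2

Adjacent swaps: 2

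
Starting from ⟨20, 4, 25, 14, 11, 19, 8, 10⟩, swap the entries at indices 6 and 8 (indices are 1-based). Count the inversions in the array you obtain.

17 inversions

Positions 6 and 8 hold 19 and 10; after swapping, the array is [20, 4, 25, 14, 11, 10, 8, 19].
Sweep left to right; for each value list the smaller values that follow it:
20 → 4, 14, 11, 10, 8, 19 → 6
4 → none → 0
25 → 14, 11, 10, 8, 19 → 5
14 → 11, 10, 8 → 3
11 → 10, 8 → 2
10 → 8 → 1
8 → none → 0
19 → none → 0
Sum: 6 + 0 + 5 + 3 + 2 + 1 + 0 + 0 = 17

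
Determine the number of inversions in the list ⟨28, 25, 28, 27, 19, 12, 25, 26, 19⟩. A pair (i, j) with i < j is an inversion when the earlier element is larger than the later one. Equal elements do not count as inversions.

24 out-of-order pairs

For each element, count later entries that are smaller:
28 → 25, 27, 19, 12, 25, 26, 19 → 7
25 → 19, 12, 19 → 3
28 → 27, 19, 12, 25, 26, 19 → 6
27 → 19, 12, 25, 26, 19 → 5
19 → 12 → 1
12 → none → 0
25 → 19 → 1
26 → 19 → 1
19 → none → 0
Sum: 7 + 3 + 6 + 5 + 1 + 0 + 1 + 1 + 0 = 24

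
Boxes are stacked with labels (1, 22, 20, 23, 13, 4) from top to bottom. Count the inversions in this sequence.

8 inversions

Count, for each position, how many later elements it exceeds:
1: 0
22: 3
20: 2
23: 2
13: 1
4: 0
Sum: 0 + 3 + 2 + 2 + 1 + 0 = 8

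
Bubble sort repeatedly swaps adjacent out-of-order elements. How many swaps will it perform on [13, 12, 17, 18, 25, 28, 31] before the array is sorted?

There is 1 adjacent swap.

Each adjacent swap fixes exactly one inversion, so the minimum swap count equals the number of inversions.
Count inversions — for each element, later elements that are smaller:
13: 12 → 1
12: none → 0
17: none → 0
18: none → 0
25: none → 0
28: none → 0
31: none → 0
Total inversions: 1 + 0 + 0 + 0 + 0 + 0 + 0 = 1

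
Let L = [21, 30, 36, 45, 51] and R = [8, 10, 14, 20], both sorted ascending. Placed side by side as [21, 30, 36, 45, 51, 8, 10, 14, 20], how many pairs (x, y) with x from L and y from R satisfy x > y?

For each element r of the right run, count left-run elements greater than r:
r = 8: 21, 30, 36, 45, 51 → 5
r = 10: 21, 30, 36, 45, 51 → 5
r = 14: 21, 30, 36, 45, 51 → 5
r = 20: 21, 30, 36, 45, 51 → 5
Cross-inversions: 5 + 5 + 5 + 5 = 20

20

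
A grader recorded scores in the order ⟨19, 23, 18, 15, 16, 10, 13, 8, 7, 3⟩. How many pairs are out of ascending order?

For each element, count later entries that are smaller:
19 → 18, 15, 16, 10, 13, 8, 7, 3 → 8
23 → 18, 15, 16, 10, 13, 8, 7, 3 → 8
18 → 15, 16, 10, 13, 8, 7, 3 → 7
15 → 10, 13, 8, 7, 3 → 5
16 → 10, 13, 8, 7, 3 → 5
10 → 8, 7, 3 → 3
13 → 8, 7, 3 → 3
8 → 7, 3 → 2
7 → 3 → 1
3 → none → 0
Sum: 8 + 8 + 7 + 5 + 5 + 3 + 3 + 2 + 1 + 0 = 42

42 out-of-order pairs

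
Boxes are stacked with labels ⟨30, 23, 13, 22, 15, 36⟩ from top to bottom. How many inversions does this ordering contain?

8

For each element, count later entries that are smaller:
30 → 23, 13, 22, 15 → 4
23 → 13, 22, 15 → 3
13 → none → 0
22 → 15 → 1
15 → none → 0
36 → none → 0
Sum: 4 + 3 + 0 + 1 + 0 + 0 = 8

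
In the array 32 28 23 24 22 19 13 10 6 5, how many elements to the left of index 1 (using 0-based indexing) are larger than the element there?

1

The element at index 1 is 28.
Elements before it: 32
Those larger than 28: 32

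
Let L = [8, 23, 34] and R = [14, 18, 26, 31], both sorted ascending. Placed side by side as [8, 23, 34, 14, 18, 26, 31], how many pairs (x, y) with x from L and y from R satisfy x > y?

Take each right-half value and tally the left-half values above it:
r = 14: 23, 34 → 2
r = 18: 23, 34 → 2
r = 26: 34 → 1
r = 31: 34 → 1
Cross-inversions: 2 + 2 + 1 + 1 = 6

6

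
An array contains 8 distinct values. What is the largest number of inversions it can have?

A reversed (strictly descending) arrangement makes every pair an inversion, giving C(8, 2) inversions.
C(8, 2) = 8·7/2 = 28

28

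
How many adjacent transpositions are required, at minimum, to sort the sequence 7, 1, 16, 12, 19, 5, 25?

6

Minimum adjacent swaps = number of inversions (each swap of adjacent out-of-order elements removes one inversion and no swap can remove more).
Count inversions — for each element, later elements that are smaller:
7: 1, 5 → 2
1: none → 0
16: 12, 5 → 2
12: 5 → 1
19: 5 → 1
5: none → 0
25: none → 0
Total inversions: 2 + 0 + 2 + 1 + 1 + 0 + 0 = 6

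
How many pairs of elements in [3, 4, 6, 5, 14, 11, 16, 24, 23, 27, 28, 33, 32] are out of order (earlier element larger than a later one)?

Sweep left to right; for each value list the smaller values that follow it:
3: 0
4: 0
6: 1
5: 0
14: 1
11: 0
16: 0
24: 1
23: 0
27: 0
28: 0
33: 1
32: 0
Sum: 0 + 0 + 1 + 0 + 1 + 0 + 0 + 1 + 0 + 0 + 0 + 1 + 0 = 4

4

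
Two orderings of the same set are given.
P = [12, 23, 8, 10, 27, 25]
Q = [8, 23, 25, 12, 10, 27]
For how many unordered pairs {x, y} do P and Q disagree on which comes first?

Assign each item its position (1..6) in the first ordering, then rewrite the second ordering as that position sequence:
positions: 12→1, 23→2, 8→3, 10→4, 27→5, 25→6
second ordering as positions: [3, 2, 6, 1, 4, 5]
Discordant pairs = inversions in this position sequence.
3: 2, 1 → 2
2: 1 → 1
6: 1, 4, 5 → 3
1: 0
4: 0
5: 0
Total: 2 + 1 + 3 + 0 + 0 + 0 = 6

6 disagreeing pairs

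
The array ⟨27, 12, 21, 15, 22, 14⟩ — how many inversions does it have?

9

Out-of-order index pairs (0-indexed):
(0,1): 27 > 12
(0,2): 27 > 21
(0,3): 27 > 15
(0,4): 27 > 22
(0,5): 27 > 14
(2,3): 21 > 15
(2,5): 21 > 14
(3,5): 15 > 14
(4,5): 22 > 14
That's 9 pairs.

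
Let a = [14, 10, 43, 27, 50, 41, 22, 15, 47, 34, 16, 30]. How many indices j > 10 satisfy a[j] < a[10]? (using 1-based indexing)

The element at index 10 is 34.
Elements after it: 16, 30
Those smaller than 34: 16, 30

2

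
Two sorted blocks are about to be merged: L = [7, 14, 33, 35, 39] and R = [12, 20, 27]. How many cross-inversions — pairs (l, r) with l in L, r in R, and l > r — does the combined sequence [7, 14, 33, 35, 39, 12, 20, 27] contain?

Take each right-half value and tally the left-half values above it:
r = 12: 14, 33, 35, 39 → 4
r = 20: 33, 35, 39 → 3
r = 27: 33, 35, 39 → 3
Cross-inversions: 4 + 3 + 3 = 10

10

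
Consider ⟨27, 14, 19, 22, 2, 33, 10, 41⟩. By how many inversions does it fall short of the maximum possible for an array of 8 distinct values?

16

Maximum inversions for 8 distinct elements is C(8, 2) = 8·7/2 = 28.
Current inversions — for each element, count later smaller elements:
27: 5
14: 2
19: 2
22: 2
2: 0
33: 1
10: 0
41: 0
Current total: 5 + 2 + 2 + 2 + 0 + 1 + 0 + 0 = 12
Shortfall: 28 − 12 = 16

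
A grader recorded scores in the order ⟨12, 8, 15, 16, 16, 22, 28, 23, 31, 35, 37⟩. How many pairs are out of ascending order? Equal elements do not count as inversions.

Sweep left to right; for each value list the smaller values that follow it:
12 → 8 → 1
8 → none → 0
15 → none → 0
16 → none → 0
16 → none → 0
22 → none → 0
28 → 23 → 1
23 → none → 0
31 → none → 0
35 → none → 0
37 → none → 0
Sum: 1 + 0 + 0 + 0 + 0 + 0 + 1 + 0 + 0 + 0 + 0 = 2

2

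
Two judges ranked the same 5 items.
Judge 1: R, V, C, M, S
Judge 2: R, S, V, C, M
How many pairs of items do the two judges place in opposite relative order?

3 discordant pairs

Assign each item its position (1..5) in the first ordering, then rewrite the second ordering as that position sequence:
positions: R→1, V→2, C→3, M→4, S→5
second ordering as positions: [1, 5, 2, 3, 4]
Discordant pairs = inversions in this position sequence.
1: 0
5: 2, 3, 4 → 3
2: 0
3: 0
4: 0
Total: 0 + 3 + 0 + 0 + 0 = 3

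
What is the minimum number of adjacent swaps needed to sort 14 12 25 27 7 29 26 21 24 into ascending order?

15 swaps

Each adjacent swap fixes exactly one inversion, so the minimum swap count equals the number of inversions.
Count inversions — for each element, later elements that are smaller:
14: 12, 7 → 2
12: 7 → 1
25: 7, 21, 24 → 3
27: 7, 26, 21, 24 → 4
7: none → 0
29: 26, 21, 24 → 3
26: 21, 24 → 2
21: none → 0
24: none → 0
Total inversions: 2 + 1 + 3 + 4 + 0 + 3 + 2 + 0 + 0 = 15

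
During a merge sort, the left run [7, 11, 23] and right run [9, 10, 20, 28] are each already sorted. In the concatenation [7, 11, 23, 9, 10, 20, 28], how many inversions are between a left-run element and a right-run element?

For each element r of the right run, count left-run elements greater than r:
r = 9: 11, 23 → 2
r = 10: 11, 23 → 2
r = 20: 23 → 1
r = 28: none → 0
Cross-inversions: 2 + 2 + 1 + 0 = 5

5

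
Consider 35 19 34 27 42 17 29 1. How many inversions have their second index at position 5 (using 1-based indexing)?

The element at index 5 is 42.
Elements before it: 35, 19, 34, 27
None of them are larger than 42.

0 such elements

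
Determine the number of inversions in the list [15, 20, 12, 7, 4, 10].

12

Sweep left to right; for each value list the smaller values that follow it:
15 → 12, 7, 4, 10 → 4
20 → 12, 7, 4, 10 → 4
12 → 7, 4, 10 → 3
7 → 4 → 1
4 → none → 0
10 → none → 0
Sum: 4 + 4 + 3 + 1 + 0 + 0 = 12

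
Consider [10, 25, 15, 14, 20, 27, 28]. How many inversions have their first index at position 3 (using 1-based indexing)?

1

The element at index 3 is 15.
Elements after it: 14, 20, 27, 28
Those smaller than 15: 14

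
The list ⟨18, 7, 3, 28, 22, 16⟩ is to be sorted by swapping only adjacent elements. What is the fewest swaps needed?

7

Each adjacent swap fixes exactly one inversion, so the minimum swap count equals the number of inversions.
Count inversions — for each element, later elements that are smaller:
18: 7, 3, 16 → 3
7: 3 → 1
3: none → 0
28: 22, 16 → 2
22: 16 → 1
16: none → 0
Total inversions: 3 + 1 + 0 + 2 + 1 + 0 = 7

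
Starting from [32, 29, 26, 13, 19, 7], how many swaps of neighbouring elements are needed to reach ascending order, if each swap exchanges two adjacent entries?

14 adjacent swaps

The minimum number of adjacent swaps to sort an array equals its inversion count, since every such swap removes exactly one inversion.
Count inversions — for each element, later elements that are smaller:
32: 29, 26, 13, 19, 7 → 5
29: 26, 13, 19, 7 → 4
26: 13, 19, 7 → 3
13: 7 → 1
19: 7 → 1
7: none → 0
Total inversions: 5 + 4 + 3 + 1 + 1 + 0 = 14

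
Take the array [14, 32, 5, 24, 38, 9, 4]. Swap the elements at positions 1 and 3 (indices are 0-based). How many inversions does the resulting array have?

There are 12 inversions.

Positions 1 and 3 hold 32 and 24; after swapping, the array is [14, 24, 5, 32, 38, 9, 4].
Element-by-element contributions:
14: 3
24: 3
5: 1
32: 2
38: 2
9: 1
4: 0
Sum: 3 + 3 + 1 + 2 + 2 + 1 + 0 = 12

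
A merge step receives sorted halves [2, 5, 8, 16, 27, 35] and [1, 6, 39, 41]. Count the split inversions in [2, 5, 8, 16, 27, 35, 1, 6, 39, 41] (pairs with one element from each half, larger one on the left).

There are 10 cross-inversions.

Take each right-half value and tally the left-half values above it:
r = 1: 2, 5, 8, 16, 27, 35 → 6
r = 6: 8, 16, 27, 35 → 4
r = 39: none → 0
r = 41: none → 0
Cross-inversions: 6 + 4 + 0 + 0 = 10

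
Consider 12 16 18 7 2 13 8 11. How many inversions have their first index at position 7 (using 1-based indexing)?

0 such elements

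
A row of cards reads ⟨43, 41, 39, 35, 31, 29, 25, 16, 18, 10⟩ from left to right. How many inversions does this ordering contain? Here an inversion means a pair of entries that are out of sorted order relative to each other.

There are 44 inversions.

Count, for each position, how many later elements it exceeds:
43: 9
41: 8
39: 7
35: 6
31: 5
29: 4
25: 3
16: 1
18: 1
10: 0
Sum: 9 + 8 + 7 + 6 + 5 + 4 + 3 + 1 + 1 + 0 = 44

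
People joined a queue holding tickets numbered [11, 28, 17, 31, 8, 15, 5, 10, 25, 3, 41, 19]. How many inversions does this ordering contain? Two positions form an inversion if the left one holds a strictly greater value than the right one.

34

Count, for each position, how many later elements it exceeds:
11: 4
28: 8
17: 5
31: 7
8: 2
15: 3
5: 1
10: 1
25: 2
3: 0
41: 1
19: 0
Sum: 4 + 8 + 5 + 7 + 2 + 3 + 1 + 1 + 2 + 0 + 1 + 0 = 34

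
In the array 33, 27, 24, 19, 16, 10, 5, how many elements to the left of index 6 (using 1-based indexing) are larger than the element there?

The element at index 6 is 10.
Elements before it: 33, 27, 24, 19, 16
Those larger than 10: 33, 27, 24, 19, 16

5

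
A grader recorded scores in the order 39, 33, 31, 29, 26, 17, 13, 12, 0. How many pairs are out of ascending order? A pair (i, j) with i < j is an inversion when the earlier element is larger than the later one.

Inversions: 36

For each element, count later entries that are smaller:
39: 8
33: 7
31: 6
29: 5
26: 4
17: 3
13: 2
12: 1
0: 0
Sum: 8 + 7 + 6 + 5 + 4 + 3 + 2 + 1 + 0 = 36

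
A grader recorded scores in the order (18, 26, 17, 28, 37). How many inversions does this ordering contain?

2

Count, for each position, how many later elements it exceeds:
18 → 17 → 1
26 → 17 → 1
17 → none → 0
28 → none → 0
37 → none → 0
Sum: 1 + 1 + 0 + 0 + 0 = 2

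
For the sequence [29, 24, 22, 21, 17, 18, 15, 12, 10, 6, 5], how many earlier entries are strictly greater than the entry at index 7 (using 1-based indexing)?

The element at index 7 is 15.
Elements before it: 29, 24, 22, 21, 17, 18
Those larger than 15: 29, 24, 22, 21, 17, 18

6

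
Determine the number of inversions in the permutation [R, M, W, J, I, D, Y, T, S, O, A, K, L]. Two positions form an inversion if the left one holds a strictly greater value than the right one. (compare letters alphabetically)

Element-by-element contributions:
R: 8
M: 6
W: 9
J: 3
I: 2
D: 1
Y: 6
T: 5
S: 4
O: 3
A: 0
K: 0
L: 0
Sum: 8 + 6 + 9 + 3 + 2 + 1 + 6 + 5 + 4 + 3 + 0 + 0 + 0 = 47

47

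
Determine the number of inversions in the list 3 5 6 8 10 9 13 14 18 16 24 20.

3

Element-by-element contributions:
3 → none → 0
5 → none → 0
6 → none → 0
8 → none → 0
10 → 9 → 1
9 → none → 0
13 → none → 0
14 → none → 0
18 → 16 → 1
16 → none → 0
24 → 20 → 1
20 → none → 0
Sum: 0 + 0 + 0 + 0 + 1 + 0 + 0 + 0 + 1 + 0 + 1 + 0 = 3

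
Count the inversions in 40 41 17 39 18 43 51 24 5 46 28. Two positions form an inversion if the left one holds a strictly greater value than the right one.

Count, for each position, how many later elements it exceeds:
40: 6
41: 6
17: 1
39: 4
18: 1
43: 3
51: 4
24: 1
5: 0
46: 1
28: 0
Sum: 6 + 6 + 1 + 4 + 1 + 3 + 4 + 1 + 0 + 1 + 0 = 27

27 inversions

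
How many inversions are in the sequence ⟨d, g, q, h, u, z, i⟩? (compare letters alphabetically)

4

Inversion pairs (indices are 1-based):
(3,4): q > h
(3,7): q > i
(5,7): u > i
(6,7): z > i
That's 4 pairs.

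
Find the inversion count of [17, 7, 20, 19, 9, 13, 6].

Element-by-element contributions:
17 → 7, 9, 13, 6 → 4
7 → 6 → 1
20 → 19, 9, 13, 6 → 4
19 → 9, 13, 6 → 3
9 → 6 → 1
13 → 6 → 1
6 → none → 0
Sum: 4 + 1 + 4 + 3 + 1 + 1 + 0 = 14

There are 14 out-of-order pairs.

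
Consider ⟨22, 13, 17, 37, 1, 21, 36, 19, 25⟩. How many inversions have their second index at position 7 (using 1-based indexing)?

1

The element at index 7 is 36.
Elements before it: 22, 13, 17, 37, 1, 21
Those larger than 36: 37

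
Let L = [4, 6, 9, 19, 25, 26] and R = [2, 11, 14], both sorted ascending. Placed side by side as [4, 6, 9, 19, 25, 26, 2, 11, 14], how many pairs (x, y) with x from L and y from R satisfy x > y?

Count, for every r in R, how many entries of L exceed r:
r = 2: 4, 6, 9, 19, 25, 26 → 6
r = 11: 19, 25, 26 → 3
r = 14: 19, 25, 26 → 3
Cross-inversions: 6 + 3 + 3 = 12

12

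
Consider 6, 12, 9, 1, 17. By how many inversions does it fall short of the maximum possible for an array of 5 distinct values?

6

Maximum inversions for 5 distinct elements is C(5, 2) = 5·4/2 = 10.
Current inversions — for each element, count later smaller elements:
6: 1
12: 2
9: 1
1: 0
17: 0
Current total: 1 + 2 + 1 + 0 + 0 = 4
Shortfall: 10 − 4 = 6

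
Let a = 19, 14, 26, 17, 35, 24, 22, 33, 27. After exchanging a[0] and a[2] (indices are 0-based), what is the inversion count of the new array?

Positions 0 and 2 hold 19 and 26; after swapping, the array is [26, 14, 19, 17, 35, 24, 22, 33, 27].
For each element, count later entries that are smaller:
26 → 14, 19, 17, 24, 22 → 5
14 → none → 0
19 → 17 → 1
17 → none → 0
35 → 24, 22, 33, 27 → 4
24 → 22 → 1
22 → none → 0
33 → 27 → 1
27 → none → 0
Sum: 5 + 0 + 1 + 0 + 4 + 1 + 0 + 1 + 0 = 12

12 inversions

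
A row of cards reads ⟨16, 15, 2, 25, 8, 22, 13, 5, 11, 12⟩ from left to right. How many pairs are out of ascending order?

27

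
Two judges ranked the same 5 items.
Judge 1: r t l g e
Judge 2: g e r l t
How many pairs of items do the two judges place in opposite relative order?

7 discordant pairs

Assign each item its position (1..5) in the first ordering, then rewrite the second ordering as that position sequence:
positions: r→1, t→2, l→3, g→4, e→5
second ordering as positions: [4, 5, 1, 3, 2]
Discordant pairs = inversions in this position sequence.
4: 1, 3, 2 → 3
5: 1, 3, 2 → 3
1: 0
3: 2 → 1
2: 0
Total: 3 + 3 + 0 + 1 + 0 = 7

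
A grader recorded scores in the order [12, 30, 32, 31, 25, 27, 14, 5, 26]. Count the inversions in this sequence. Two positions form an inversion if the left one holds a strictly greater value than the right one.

Element-by-element contributions:
12: 1
30: 5
32: 6
31: 5
25: 2
27: 3
14: 1
5: 0
26: 0
Sum: 1 + 5 + 6 + 5 + 2 + 3 + 1 + 0 + 0 = 23

23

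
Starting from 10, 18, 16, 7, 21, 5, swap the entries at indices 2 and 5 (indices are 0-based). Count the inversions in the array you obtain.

6

Positions 2 and 5 hold 16 and 5; after swapping, the array is [10, 18, 5, 7, 21, 16].
Element-by-element contributions:
10 → 5, 7 → 2
18 → 5, 7, 16 → 3
5 → none → 0
7 → none → 0
21 → 16 → 1
16 → none → 0
Sum: 2 + 3 + 0 + 0 + 1 + 0 = 6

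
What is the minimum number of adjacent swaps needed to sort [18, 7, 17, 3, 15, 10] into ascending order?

Minimum adjacent swaps = number of inversions (each swap of adjacent out-of-order elements removes one inversion and no swap can remove more).
Count inversions — for each element, later elements that are smaller:
18: 7, 17, 3, 15, 10 → 5
7: 3 → 1
17: 3, 15, 10 → 3
3: none → 0
15: 10 → 1
10: none → 0
Total inversions: 5 + 1 + 3 + 0 + 1 + 0 = 10

There are 10 swaps.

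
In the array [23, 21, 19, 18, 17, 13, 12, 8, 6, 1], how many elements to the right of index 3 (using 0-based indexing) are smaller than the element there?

6

The element at index 3 is 18.
Elements after it: 17, 13, 12, 8, 6, 1
Those smaller than 18: 17, 13, 12, 8, 6, 1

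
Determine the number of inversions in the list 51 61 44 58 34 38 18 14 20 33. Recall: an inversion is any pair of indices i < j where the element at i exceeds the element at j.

36

Sweep left to right; for each value list the smaller values that follow it:
51 → 44, 34, 38, 18, 14, 20, 33 → 7
61 → 44, 58, 34, 38, 18, 14, 20, 33 → 8
44 → 34, 38, 18, 14, 20, 33 → 6
58 → 34, 38, 18, 14, 20, 33 → 6
34 → 18, 14, 20, 33 → 4
38 → 18, 14, 20, 33 → 4
18 → 14 → 1
14 → none → 0
20 → none → 0
33 → none → 0
Sum: 7 + 8 + 6 + 6 + 4 + 4 + 1 + 0 + 0 + 0 = 36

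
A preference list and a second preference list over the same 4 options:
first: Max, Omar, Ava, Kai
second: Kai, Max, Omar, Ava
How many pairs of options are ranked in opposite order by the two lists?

3 pairs

Assign each item its position (1..4) in the first ordering, then rewrite the second ordering as that position sequence:
positions: Max→1, Omar→2, Ava→3, Kai→4
second ordering as positions: [4, 1, 2, 3]
Discordant pairs = inversions in this position sequence.
4: 1, 2, 3 → 3
1: 0
2: 0
3: 0
Total: 3 + 0 + 0 + 0 = 3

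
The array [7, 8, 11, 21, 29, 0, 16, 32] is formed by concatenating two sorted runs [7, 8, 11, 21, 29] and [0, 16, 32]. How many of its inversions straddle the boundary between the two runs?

Count, for every r in R, how many entries of L exceed r:
r = 0: 7, 8, 11, 21, 29 → 5
r = 16: 21, 29 → 2
r = 32: none → 0
Cross-inversions: 5 + 2 + 0 = 7

Split inversions: 7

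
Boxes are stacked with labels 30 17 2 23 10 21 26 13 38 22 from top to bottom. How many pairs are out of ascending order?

19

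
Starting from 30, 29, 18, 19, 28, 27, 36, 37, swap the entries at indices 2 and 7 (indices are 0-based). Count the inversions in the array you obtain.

19

Positions 2 and 7 hold 18 and 37; after swapping, the array is [30, 29, 37, 19, 28, 27, 36, 18].
For each element, count later entries that are smaller:
30: 5
29: 4
37: 5
19: 1
28: 2
27: 1
36: 1
18: 0
Sum: 5 + 4 + 5 + 1 + 2 + 1 + 1 + 0 = 19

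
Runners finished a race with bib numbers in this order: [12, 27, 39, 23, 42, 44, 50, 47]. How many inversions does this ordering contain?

Element-by-element contributions:
12: 0
27: 1
39: 1
23: 0
42: 0
44: 0
50: 1
47: 0
Sum: 0 + 1 + 1 + 0 + 0 + 0 + 1 + 0 = 3

3 inversions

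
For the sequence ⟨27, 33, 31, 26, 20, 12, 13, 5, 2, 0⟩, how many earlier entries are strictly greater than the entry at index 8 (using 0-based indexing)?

The element at index 8 is 2.
Elements before it: 27, 33, 31, 26, 20, 12, 13, 5
Those larger than 2: 27, 33, 31, 26, 20, 12, 13, 5

8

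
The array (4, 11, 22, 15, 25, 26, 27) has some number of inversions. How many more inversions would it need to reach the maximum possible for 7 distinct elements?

20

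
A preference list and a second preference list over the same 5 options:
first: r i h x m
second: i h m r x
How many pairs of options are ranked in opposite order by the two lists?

4

Assign each item its position (1..5) in the first ordering, then rewrite the second ordering as that position sequence:
positions: r→1, i→2, h→3, x→4, m→5
second ordering as positions: [2, 3, 5, 1, 4]
Discordant pairs = inversions in this position sequence.
2: 1 → 1
3: 1 → 1
5: 1, 4 → 2
1: 0
4: 0
Total: 1 + 1 + 2 + 0 + 0 = 4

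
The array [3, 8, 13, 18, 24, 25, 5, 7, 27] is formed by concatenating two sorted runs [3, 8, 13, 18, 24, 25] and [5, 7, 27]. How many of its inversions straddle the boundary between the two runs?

Count, for every r in R, how many entries of L exceed r:
r = 5: 8, 13, 18, 24, 25 → 5
r = 7: 8, 13, 18, 24, 25 → 5
r = 27: none → 0
Cross-inversions: 5 + 5 + 0 = 10

10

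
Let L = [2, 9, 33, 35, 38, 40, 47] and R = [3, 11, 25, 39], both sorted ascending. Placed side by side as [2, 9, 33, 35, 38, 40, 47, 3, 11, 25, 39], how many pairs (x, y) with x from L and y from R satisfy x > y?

18 cross-inversions

For each element r of the right run, count left-run elements greater than r:
r = 3: 9, 33, 35, 38, 40, 47 → 6
r = 11: 33, 35, 38, 40, 47 → 5
r = 25: 33, 35, 38, 40, 47 → 5
r = 39: 40, 47 → 2
Cross-inversions: 6 + 5 + 5 + 2 = 18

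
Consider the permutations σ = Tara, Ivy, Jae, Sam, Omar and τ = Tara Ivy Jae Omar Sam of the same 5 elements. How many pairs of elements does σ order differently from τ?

Assign each item its position (1..5) in the first ordering, then rewrite the second ordering as that position sequence:
positions: Tara→1, Ivy→2, Jae→3, Sam→4, Omar→5
second ordering as positions: [1, 2, 3, 5, 4]
Discordant pairs = inversions in this position sequence.
1: 0
2: 0
3: 0
5: 4 → 1
4: 0
Total: 0 + 0 + 0 + 1 + 0 = 1

1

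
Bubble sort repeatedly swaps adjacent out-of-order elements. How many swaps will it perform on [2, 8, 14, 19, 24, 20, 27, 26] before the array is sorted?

2

The minimum number of adjacent swaps to sort an array equals its inversion count, since every such swap removes exactly one inversion.
Count inversions — for each element, later elements that are smaller:
2: none → 0
8: none → 0
14: none → 0
19: none → 0
24: 20 → 1
20: none → 0
27: 26 → 1
26: none → 0
Total inversions: 0 + 0 + 0 + 0 + 1 + 0 + 1 + 0 = 2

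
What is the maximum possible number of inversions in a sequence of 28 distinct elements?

378 inversions

A reversed (strictly descending) arrangement makes every pair an inversion, giving C(28, 2) inversions.
C(28, 2) = 28·27/2 = 378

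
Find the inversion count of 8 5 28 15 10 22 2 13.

Count, for each position, how many later elements it exceeds:
8: 2
5: 1
28: 5
15: 3
10: 1
22: 2
2: 0
13: 0
Sum: 2 + 1 + 5 + 3 + 1 + 2 + 0 + 0 = 14

14 inversions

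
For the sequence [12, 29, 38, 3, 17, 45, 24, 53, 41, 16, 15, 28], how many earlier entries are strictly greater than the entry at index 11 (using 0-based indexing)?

5 such elements

The element at index 11 is 28.
Elements before it: 12, 29, 38, 3, 17, 45, 24, 53, 41, 16, 15
Those larger than 28: 29, 38, 45, 53, 41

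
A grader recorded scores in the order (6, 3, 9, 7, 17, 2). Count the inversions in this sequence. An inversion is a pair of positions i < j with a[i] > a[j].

7 inversions

Sweep left to right; for each value list the smaller values that follow it:
6 → 3, 2 → 2
3 → 2 → 1
9 → 7, 2 → 2
7 → 2 → 1
17 → 2 → 1
2 → none → 0
Sum: 2 + 1 + 2 + 1 + 1 + 0 = 7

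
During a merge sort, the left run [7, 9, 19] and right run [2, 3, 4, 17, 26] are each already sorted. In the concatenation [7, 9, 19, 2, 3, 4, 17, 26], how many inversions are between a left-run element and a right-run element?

Take each right-half value and tally the left-half values above it:
r = 2: 7, 9, 19 → 3
r = 3: 7, 9, 19 → 3
r = 4: 7, 9, 19 → 3
r = 17: 19 → 1
r = 26: none → 0
Cross-inversions: 3 + 3 + 3 + 1 + 0 = 10

10 split inversions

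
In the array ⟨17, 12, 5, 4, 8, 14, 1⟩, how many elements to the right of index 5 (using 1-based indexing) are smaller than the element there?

The element at index 5 is 8.
Elements after it: 14, 1
Those smaller than 8: 1

1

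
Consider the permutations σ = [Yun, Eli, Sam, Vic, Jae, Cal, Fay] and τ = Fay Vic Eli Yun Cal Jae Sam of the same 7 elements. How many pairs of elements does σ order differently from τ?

13

Assign each item its position (1..7) in the first ordering, then rewrite the second ordering as that position sequence:
positions: Yun→1, Eli→2, Sam→3, Vic→4, Jae→5, Cal→6, Fay→7
second ordering as positions: [7, 4, 2, 1, 6, 5, 3]
Discordant pairs = inversions in this position sequence.
7: 4, 2, 1, 6, 5, 3 → 6
4: 2, 1, 3 → 3
2: 1 → 1
1: 0
6: 5, 3 → 2
5: 3 → 1
3: 0
Total: 6 + 3 + 1 + 0 + 2 + 1 + 0 = 13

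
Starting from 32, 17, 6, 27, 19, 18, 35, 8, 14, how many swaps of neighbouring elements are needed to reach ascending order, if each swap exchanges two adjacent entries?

21

Minimum adjacent swaps = number of inversions (each swap of adjacent out-of-order elements removes one inversion and no swap can remove more).
Count inversions — for each element, later elements that are smaller:
32: 17, 6, 27, 19, 18, 8, 14 → 7
17: 6, 8, 14 → 3
6: none → 0
27: 19, 18, 8, 14 → 4
19: 18, 8, 14 → 3
18: 8, 14 → 2
35: 8, 14 → 2
8: none → 0
14: none → 0
Total inversions: 7 + 3 + 0 + 4 + 3 + 2 + 2 + 0 + 0 = 21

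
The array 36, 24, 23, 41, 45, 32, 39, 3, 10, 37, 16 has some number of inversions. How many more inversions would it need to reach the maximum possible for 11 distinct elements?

Maximum inversions for 11 distinct elements is C(11, 2) = 11·10/2 = 55.
Current inversions — for each element, count later smaller elements:
36: 6
24: 4
23: 3
41: 6
45: 6
32: 3
39: 4
3: 0
10: 0
37: 1
16: 0
Current total: 6 + 4 + 3 + 6 + 6 + 3 + 4 + 0 + 0 + 1 + 0 = 33
Shortfall: 55 − 33 = 22

22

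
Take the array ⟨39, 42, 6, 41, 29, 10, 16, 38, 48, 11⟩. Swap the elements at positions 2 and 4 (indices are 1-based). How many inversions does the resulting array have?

23

Positions 2 and 4 hold 42 and 41; after swapping, the array is [39, 41, 6, 42, 29, 10, 16, 38, 48, 11].
For each element, count later entries that are smaller:
39 → 6, 29, 10, 16, 38, 11 → 6
41 → 6, 29, 10, 16, 38, 11 → 6
6 → none → 0
42 → 29, 10, 16, 38, 11 → 5
29 → 10, 16, 11 → 3
10 → none → 0
16 → 11 → 1
38 → 11 → 1
48 → 11 → 1
11 → none → 0
Sum: 6 + 6 + 0 + 5 + 3 + 0 + 1 + 1 + 1 + 0 = 23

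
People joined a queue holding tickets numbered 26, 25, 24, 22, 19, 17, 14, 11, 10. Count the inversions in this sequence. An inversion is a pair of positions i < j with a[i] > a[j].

Count, for each position, how many later elements it exceeds:
26: 8
25: 7
24: 6
22: 5
19: 4
17: 3
14: 2
11: 1
10: 0
Sum: 8 + 7 + 6 + 5 + 4 + 3 + 2 + 1 + 0 = 36

36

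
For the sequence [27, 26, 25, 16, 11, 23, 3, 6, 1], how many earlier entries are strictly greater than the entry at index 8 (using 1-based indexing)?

The element at index 8 is 6.
Elements before it: 27, 26, 25, 16, 11, 23, 3
Those larger than 6: 27, 26, 25, 16, 11, 23

6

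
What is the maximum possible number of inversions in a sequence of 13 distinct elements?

A reversed (strictly descending) arrangement makes every pair an inversion, giving C(13, 2) inversions.
C(13, 2) = 13·12/2 = 78

78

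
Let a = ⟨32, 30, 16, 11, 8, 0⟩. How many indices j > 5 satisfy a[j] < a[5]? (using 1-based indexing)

1

The element at index 5 is 8.
Elements after it: 0
Those smaller than 8: 0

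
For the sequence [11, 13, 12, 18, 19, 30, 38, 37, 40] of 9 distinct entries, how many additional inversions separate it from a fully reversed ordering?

34

Maximum inversions for 9 distinct elements is C(9, 2) = 9·8/2 = 36.
Current inversions — for each element, count later smaller elements:
11: 0
13: 1
12: 0
18: 0
19: 0
30: 0
38: 1
37: 0
40: 0
Current total: 0 + 1 + 0 + 0 + 0 + 0 + 1 + 0 + 0 = 2
Shortfall: 36 − 2 = 34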